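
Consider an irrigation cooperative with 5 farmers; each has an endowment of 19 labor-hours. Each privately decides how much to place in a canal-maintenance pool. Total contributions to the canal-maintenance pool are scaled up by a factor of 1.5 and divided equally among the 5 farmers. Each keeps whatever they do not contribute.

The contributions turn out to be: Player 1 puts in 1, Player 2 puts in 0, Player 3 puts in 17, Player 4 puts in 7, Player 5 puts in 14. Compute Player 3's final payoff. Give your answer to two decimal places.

13.70 labor-hours

Total contributed: 1 + 0 + 17 + 7 + 14 = 39.
Each receives 1.5 × 39 / 5 = 11.70 from the canal-maintenance pool.
Player 3 keeps 19 − 17 = 2, so Player 3's payoff is 2 + 11.70 = 13.70.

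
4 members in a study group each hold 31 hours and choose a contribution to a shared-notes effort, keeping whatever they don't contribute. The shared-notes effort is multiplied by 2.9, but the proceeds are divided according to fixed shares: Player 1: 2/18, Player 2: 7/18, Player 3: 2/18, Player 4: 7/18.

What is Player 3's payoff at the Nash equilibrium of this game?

50.98 hours

Each unit j contributes comes back to j as 2.9 × (j's share), so j prefers to contribute only if that share exceeds 1/2.9 = 0.3448; otherwise keeping the unit dominates.
Player 2 and Player 4 are above the threshold, contributing 31 each; the remaining 2 contribute 0. Total contributed: 62.
Player 3 keeps 31 and receives 2.9 × 62 × 2/18 = 19.98 from the shared-notes effort, for a payoff of 50.98.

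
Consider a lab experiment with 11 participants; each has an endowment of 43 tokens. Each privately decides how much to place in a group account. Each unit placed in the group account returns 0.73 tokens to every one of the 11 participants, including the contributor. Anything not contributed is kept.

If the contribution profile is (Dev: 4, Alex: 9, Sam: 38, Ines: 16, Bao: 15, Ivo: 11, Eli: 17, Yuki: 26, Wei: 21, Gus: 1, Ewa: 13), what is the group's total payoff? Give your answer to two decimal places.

1675.13 tokens

Total contributed: 4 + 9 + 38 + 16 + 15 + 11 + 17 + 26 + 21 + 1 + 13 = 171; total kept: 11 × 43 − 171 = 302.
The group account pays out 0.73 × 11 × 171 = 1373.13 in aggregate.
Group total = 302 + 1373.13 = 1675.13.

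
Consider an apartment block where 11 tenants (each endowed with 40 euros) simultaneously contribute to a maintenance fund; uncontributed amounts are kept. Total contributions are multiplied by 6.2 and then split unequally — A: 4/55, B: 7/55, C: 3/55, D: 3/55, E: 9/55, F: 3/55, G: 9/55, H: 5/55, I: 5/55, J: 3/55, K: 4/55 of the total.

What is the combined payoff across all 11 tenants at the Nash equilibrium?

For player j, contributing a unit is worthwhile iff 6.2 × (j's share) ≥ 1, i.e. iff j's share is at least 0.1613.
E and G clear that bar, contributing 40 each; the remaining 9 contribute 0. Total contributed: 80.
The maintenance fund pays out 6.2 × 80 = 496.00 in total (split across the unequal shares, but the aggregate is all that matters for the group sum).
The 9 free-riders keep 40 each, adding 360. Group total = 360 + 496.00 = 856.00.

856.00 euros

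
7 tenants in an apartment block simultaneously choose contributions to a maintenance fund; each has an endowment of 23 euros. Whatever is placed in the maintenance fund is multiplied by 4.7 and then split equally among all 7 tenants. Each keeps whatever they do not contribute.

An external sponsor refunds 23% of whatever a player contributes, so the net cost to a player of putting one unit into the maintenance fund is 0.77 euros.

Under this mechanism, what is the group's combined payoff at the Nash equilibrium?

161.00 euros

The effective private return is (4.7/7) / 0.77 = 0.8720, which is still under 1, so the mechanism doesn't change anyone's dominant strategy: zero contribution.
Everyone keeps their endowment and the group total is 7 × 23 = 161.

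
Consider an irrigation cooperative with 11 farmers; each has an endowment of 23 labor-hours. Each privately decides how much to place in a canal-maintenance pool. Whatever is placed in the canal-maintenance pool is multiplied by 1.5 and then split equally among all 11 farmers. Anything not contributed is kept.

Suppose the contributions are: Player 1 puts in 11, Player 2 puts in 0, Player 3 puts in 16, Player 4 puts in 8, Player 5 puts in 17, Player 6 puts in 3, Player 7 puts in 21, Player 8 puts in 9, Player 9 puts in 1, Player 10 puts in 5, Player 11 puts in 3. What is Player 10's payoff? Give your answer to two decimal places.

30.82 labor-hours

Total contributed: 11 + 0 + 16 + 8 + 17 + 3 + 21 + 9 + 1 + 5 + 3 = 94.
Each receives 1.5 × 94 / 11 = 12.82 from the canal-maintenance pool.
Player 10 keeps 23 − 5 = 18, so Player 10's payoff is 18 + 12.82 = 30.82.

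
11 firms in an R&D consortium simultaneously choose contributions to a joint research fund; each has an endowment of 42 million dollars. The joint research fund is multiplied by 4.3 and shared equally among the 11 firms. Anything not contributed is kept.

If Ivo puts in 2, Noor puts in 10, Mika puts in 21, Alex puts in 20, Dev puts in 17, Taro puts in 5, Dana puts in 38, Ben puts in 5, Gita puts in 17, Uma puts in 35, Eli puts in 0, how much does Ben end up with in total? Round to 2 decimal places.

103.45 million dollars

Total contributed: 2 + 10 + 21 + 20 + 17 + 5 + 38 + 5 + 17 + 35 + 0 = 170.
Each receives 4.3 × 170 / 11 = 66.45 from the joint research fund.
Ben keeps 42 − 5 = 37, so Ben's payoff is 37 + 66.45 = 103.45.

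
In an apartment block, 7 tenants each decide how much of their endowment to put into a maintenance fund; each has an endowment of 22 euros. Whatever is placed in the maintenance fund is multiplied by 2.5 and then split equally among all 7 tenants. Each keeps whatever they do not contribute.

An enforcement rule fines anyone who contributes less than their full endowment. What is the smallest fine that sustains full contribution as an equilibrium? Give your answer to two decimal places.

14.14 euros

Given the others contribute fully, the best deviation is to contribute 0 (any partial contribution still incurs the fine and gives up units whose private return 0.3571 is below 1).
Deviating from 22 to 0 saves 22 euros but forfeits the deviator's share of the drop in the maintenance fund: 2.5/7 × 22 = 7.86.
So the deviation gain is 22 − 7.86 = 14.14, and the fine must be at least 14.14 euros to wipe it out.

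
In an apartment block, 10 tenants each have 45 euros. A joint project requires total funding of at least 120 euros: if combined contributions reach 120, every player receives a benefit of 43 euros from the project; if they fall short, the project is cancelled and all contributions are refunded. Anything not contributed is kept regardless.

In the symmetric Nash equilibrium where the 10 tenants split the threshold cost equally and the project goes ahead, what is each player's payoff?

76 euros

Equal share of the threshold: 120/10 = 12.
At this profile no one gains by cutting their contribution: any cut drops the total below 120, the project is cancelled, contributions are refunded, and the deviator ends with 45, which is less than 45 − 12 + 43 = 76. Contributing more than 12 just wastes the excess. So contributing exactly 12 is a best response.
Each player's payoff: 45 − 12 + 43 = 76.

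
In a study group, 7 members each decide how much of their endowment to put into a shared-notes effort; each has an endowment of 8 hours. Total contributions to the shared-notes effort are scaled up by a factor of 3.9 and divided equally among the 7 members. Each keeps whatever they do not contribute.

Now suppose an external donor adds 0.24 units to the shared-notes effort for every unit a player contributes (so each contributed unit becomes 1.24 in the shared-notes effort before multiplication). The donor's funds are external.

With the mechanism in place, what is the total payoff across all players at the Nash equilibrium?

56.00 hours

The effective private return is 3.9 × 1.24 / 7 = 0.6909, which is still under 1, so the mechanism doesn't change anyone's dominant strategy: zero contribution.
Everyone keeps their endowment and the group total is 7 × 8 = 56.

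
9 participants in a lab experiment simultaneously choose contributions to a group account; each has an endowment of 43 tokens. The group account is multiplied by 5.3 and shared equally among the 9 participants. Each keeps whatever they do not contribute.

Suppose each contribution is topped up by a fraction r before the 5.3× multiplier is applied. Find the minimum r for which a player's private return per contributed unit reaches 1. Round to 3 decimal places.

0.698

With matching at rate r, one contributed unit becomes (1 + r) in the group account and returns 5.3 × (1 + r) / 9 to the contributor.
Setting this equal to 1: 1 + r = 9/5.3 = 1.6981.
So the minimum matching rate is r = 1.6981 − 1 = 0.698.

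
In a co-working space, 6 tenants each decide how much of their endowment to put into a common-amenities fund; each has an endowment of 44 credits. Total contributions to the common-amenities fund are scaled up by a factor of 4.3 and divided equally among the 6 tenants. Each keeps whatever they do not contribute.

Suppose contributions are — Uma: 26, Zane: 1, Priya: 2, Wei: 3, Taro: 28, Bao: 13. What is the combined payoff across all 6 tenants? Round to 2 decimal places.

Total contributed: 26 + 1 + 2 + 3 + 28 + 13 = 73; total kept: 6 × 44 − 73 = 191.
The common-amenities fund pays out 4.3 × 73 = 313.90 in aggregate.
Group total = 191 + 313.90 = 504.90.

504.90 credits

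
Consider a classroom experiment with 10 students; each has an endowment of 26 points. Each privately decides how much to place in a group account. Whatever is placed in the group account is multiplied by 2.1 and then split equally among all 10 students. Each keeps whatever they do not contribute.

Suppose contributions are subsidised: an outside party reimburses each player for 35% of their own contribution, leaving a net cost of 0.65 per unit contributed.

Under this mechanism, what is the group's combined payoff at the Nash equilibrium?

The effective private return is (2.1/10) / 0.65 = 0.3231, which is still under 1, so the mechanism doesn't change anyone's dominant strategy: zero contribution.
Everyone keeps their endowment and the group total is 10 × 26 = 260.

260.00 points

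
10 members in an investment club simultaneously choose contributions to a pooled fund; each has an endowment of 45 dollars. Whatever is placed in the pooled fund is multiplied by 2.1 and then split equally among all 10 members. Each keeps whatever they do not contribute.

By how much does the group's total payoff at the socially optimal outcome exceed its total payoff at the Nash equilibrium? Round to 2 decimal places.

Each contributed unit returns 2.1/10 = 0.2100 to its contributor — below 1 — so contributing 0 is dominant for every player. At the Nash equilibrium everyone keeps their 45, and the group total is 10 × 45 = 450.
Each contributed unit returns 2.100 to the group as a whole (0.2100 to each of 10 players), which exceeds 1, so the social optimum is full contribution: group total = 2.100 × 450 = 945.00.
Efficiency loss = 945.00 − 450 = 495.00.

495.00 dollars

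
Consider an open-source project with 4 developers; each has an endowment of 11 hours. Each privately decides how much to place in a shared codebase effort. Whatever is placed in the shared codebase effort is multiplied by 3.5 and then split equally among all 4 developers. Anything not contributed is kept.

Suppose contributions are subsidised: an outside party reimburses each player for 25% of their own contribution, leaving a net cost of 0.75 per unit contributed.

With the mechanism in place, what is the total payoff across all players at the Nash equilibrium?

The effective private return per unit is now (3.5/4) / 0.75 = 1.1667 > 1, so every player's dominant strategy flips to full contribution.
So the Nash equilibrium is full contribution by all 4; the group earns 4 × (11 × 0.25 + 3.5 × 11) = 165.00.

165.00 hours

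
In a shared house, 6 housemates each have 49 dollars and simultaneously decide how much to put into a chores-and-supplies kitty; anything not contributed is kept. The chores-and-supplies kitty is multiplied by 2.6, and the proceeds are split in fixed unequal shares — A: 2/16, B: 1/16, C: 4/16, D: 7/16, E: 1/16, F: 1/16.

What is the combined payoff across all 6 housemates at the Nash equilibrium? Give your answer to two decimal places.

372.40 dollars

Player j's private return per contributed unit is 2.6 × (j's share). Contributing is weakly dominant for j when that share is at least 1/2.6 = 0.3846, and contributing 0 is dominant otherwise.
Only D (7/16) clears that bar, contributing 49; the remaining 5 contribute 0. Total contributed: 49.
The chores-and-supplies kitty pays out 2.6 × 49 = 127.40 in total (split across the unequal shares, but the aggregate is all that matters for the group sum).
The 5 free-riders keep 49 each, adding 245. Group total = 245 + 127.40 = 372.40.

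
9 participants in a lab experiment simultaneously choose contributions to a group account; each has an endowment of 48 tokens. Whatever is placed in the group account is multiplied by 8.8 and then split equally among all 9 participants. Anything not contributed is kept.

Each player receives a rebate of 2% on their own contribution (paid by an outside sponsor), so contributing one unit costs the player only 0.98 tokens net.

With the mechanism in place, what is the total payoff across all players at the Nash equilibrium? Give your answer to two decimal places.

With the mechanism, a contributed unit returns (8.8/9) / 0.98 = 0.9977 per unit of net cost — still below 1 — so contributing 0 remains dominant for every player.
At the Nash equilibrium no one contributes; group total payoff = 9 × 48 = 432.

432.00 tokens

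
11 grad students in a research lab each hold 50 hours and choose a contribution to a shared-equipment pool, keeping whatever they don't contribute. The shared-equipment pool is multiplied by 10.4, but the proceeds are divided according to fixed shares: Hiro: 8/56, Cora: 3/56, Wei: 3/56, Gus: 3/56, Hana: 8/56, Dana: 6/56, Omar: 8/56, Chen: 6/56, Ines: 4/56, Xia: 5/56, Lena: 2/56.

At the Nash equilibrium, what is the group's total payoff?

A player with share s gets back 10.4·s per unit contributed, so full contribution is dominant for anyone with s > 1/10.4 = 0.0962 and zero contribution is dominant for anyone below.
Hiro, Hana, Dana, Omar and Chen are above the threshold, contributing 50 each; the remaining 6 contribute 0. Total contributed: 250.
The shared-equipment pool pays out 10.4 × 250 = 2600.00 in total (split across the unequal shares, but the aggregate is all that matters for the group sum).
The 6 free-riders keep 50 each, adding 300. Group total = 300 + 2600.00 = 2900.00.

2900.00 hours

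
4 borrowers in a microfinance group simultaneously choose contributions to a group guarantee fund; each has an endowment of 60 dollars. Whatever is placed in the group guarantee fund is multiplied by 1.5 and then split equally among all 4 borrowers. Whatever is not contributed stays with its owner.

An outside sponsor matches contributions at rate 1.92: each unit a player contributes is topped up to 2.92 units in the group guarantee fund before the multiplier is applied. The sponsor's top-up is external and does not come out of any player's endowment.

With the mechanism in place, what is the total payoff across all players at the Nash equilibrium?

Under the mechanism each unit contributed yields 1.5 × 2.92 / 4 = 1.0950 back to its contributor per unit of net cost, which exceeds 1, making full contribution the dominant choice for everyone.
At the Nash equilibrium everyone contributes 60. Group total payoff = 1.5 × 2.92 × 240 = 1051.20.

1051.20 dollars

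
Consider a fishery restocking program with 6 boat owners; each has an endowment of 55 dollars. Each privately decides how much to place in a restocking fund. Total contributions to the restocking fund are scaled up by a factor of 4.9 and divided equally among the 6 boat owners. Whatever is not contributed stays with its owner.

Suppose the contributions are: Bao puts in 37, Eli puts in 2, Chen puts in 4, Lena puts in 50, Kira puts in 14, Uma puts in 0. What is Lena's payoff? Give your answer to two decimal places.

92.38 dollars

Total contributed: 37 + 2 + 4 + 50 + 14 + 0 = 107.
Each receives 4.9 × 107 / 6 = 87.38 from the restocking fund.
Lena keeps 55 − 50 = 5, so Lena's payoff is 5 + 87.38 = 92.38.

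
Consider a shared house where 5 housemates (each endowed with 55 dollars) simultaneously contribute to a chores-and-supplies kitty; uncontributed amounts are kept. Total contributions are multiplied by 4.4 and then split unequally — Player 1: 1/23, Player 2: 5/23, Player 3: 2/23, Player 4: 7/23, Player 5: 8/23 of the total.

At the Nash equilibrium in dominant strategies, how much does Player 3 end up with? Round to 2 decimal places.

97.09 dollars

A player with share s gets back 4.4·s per unit contributed, so full contribution is dominant for anyone with s > 1/4.4 = 0.2273 and zero contribution is dominant for anyone below.
Player 4 and Player 5 are above the threshold, contributing 55 each; the remaining 3 contribute 0. Total contributed: 110.
Player 3 keeps 55 and receives 4.4 × 110 × 2/23 = 42.09 from the chores-and-supplies kitty, for a payoff of 97.09.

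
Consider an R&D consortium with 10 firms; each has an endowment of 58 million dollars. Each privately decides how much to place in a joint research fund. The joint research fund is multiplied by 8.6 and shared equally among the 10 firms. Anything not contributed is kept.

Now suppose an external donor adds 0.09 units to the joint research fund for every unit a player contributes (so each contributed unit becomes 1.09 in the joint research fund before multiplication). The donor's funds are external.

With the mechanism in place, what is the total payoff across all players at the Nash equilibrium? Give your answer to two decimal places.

580.00 million dollars

With the mechanism, a contributed unit returns 8.6 × 1.09 / 10 = 0.9374 per unit of net cost — still below 1 — so contributing 0 remains dominant for every player.
At the Nash equilibrium no one contributes; group total payoff = 10 × 58 = 580.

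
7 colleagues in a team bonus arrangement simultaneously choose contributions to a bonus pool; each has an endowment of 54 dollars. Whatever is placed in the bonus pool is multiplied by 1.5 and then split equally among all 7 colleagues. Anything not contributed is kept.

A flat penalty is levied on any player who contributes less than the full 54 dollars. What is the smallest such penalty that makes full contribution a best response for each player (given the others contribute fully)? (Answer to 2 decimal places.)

Given the others contribute fully, the best deviation is to contribute 0 (any partial contribution still incurs the fine and gives up units whose private return 0.2143 is below 1).
Deviating from 54 to 0 saves 54 dollars but forfeits the deviator's share of the drop in the bonus pool: 1.5/7 × 54 = 11.57.
So the deviation gain is 54 − 11.57 = 42.43, and the fine must be at least 42.43 dollars to wipe it out.

42.43 dollars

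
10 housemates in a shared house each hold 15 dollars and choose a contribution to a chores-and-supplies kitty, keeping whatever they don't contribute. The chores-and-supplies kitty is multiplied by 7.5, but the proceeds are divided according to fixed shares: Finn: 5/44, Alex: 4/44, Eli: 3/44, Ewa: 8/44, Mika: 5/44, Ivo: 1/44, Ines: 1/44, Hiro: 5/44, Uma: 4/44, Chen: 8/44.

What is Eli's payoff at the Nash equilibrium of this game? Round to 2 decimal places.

30.34 dollars

For player j, contributing a unit is worthwhile iff 7.5 × (j's share) ≥ 1, i.e. iff j's share is at least 0.1333.
Ewa and Chen clear that bar, contributing 15 each; the remaining 8 contribute 0. Total contributed: 30.
Eli keeps 15 and receives 7.5 × 30 × 3/44 = 15.34 from the chores-and-supplies kitty, for a payoff of 30.34.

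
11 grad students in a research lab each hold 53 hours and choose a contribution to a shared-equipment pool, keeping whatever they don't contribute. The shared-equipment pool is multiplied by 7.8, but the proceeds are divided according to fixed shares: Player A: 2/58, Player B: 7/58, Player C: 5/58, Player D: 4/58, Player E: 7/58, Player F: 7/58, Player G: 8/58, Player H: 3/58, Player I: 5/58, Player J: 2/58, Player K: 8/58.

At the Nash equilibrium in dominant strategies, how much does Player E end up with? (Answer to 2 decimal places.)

For player j, contributing a unit is worthwhile iff 7.8 × (j's share) ≥ 1, i.e. iff j's share is at least 0.1282.
Player G and Player K clear that bar, contributing 53 each; the remaining 9 contribute 0. Total contributed: 106.
Player E keeps 53 and receives 7.8 × 106 × 7/58 = 99.79 from the shared-equipment pool, for a payoff of 152.79.

152.79 hours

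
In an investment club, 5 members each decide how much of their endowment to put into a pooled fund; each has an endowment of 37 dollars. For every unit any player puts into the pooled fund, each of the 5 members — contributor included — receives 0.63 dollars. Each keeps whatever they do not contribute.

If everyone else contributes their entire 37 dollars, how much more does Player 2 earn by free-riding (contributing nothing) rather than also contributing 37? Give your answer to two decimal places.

Switching from a contribution of 37 to 0 lets Player 2 keep an extra 37 dollars, but lowers the pooled fund by 37, which costs Player 2 their own share of that drop: 0.63 × 37 = 23.31.
Net gain = 37 − 23.31 = 13.69. The private return per contributed unit (0.63) is below 1, so free-riding is indeed the best response regardless of what the others do.

13.69 dollars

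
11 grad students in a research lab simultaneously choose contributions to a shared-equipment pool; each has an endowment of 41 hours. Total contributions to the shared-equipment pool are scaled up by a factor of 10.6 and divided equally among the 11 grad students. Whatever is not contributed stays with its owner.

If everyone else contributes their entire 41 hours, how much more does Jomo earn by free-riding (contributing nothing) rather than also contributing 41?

1.49 hours

Switching from a contribution of 41 to 0 lets Jomo keep an extra 41 hours, but lowers the shared-equipment pool by 41, which costs Jomo their own share of that drop: 10.6/11 × 41 = 39.51.
Net gain = 41 − 39.51 = 1.49. The private return per contributed unit (0.9636) is below 1, so free-riding is indeed the best response regardless of what the others do.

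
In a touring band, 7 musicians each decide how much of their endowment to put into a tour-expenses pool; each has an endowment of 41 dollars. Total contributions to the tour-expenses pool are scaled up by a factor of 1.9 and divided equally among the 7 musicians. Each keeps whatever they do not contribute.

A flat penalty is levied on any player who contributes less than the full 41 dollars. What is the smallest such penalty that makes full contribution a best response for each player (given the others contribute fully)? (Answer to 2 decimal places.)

Given the others contribute fully, the best deviation is to contribute 0 (any partial contribution still incurs the fine and gives up units whose private return 0.2714 is below 1).
Deviating from 41 to 0 saves 41 dollars but forfeits the deviator's share of the drop in the tour-expenses pool: 1.9/7 × 41 = 11.13.
So the deviation gain is 41 − 11.13 = 29.87, and the fine must be at least 29.87 dollars to wipe it out.

29.87 dollars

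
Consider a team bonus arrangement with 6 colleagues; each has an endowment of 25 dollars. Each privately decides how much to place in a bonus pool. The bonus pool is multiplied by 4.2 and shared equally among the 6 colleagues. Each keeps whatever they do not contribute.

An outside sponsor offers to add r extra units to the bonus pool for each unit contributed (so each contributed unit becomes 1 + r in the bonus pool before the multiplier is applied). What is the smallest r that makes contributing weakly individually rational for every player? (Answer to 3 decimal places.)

With matching at rate r, one contributed unit becomes (1 + r) in the bonus pool and returns 4.2 × (1 + r) / 6 to the contributor.
Setting this equal to 1: 1 + r = 6/4.2 = 1.4286.
So the minimum matching rate is r = 1.4286 − 1 = 0.429.

0.429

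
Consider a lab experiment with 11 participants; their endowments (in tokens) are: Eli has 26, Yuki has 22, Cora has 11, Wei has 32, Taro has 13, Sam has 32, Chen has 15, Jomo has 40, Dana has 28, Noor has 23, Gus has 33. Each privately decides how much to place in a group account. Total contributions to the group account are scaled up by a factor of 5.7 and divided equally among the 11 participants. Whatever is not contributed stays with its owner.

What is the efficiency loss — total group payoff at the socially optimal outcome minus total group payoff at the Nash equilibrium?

The private return per contributed unit is 5.7/11 = 0.5182 < 1 for every player regardless of endowment, so the Nash equilibrium is zero contribution and the group total is Σ E_j = 26 + 22 + 11 + 32 + 13 + 32 + 15 + 40 + 28 + 23 + 33 = 275.
Each contributed unit returns 5.700 to the group, so the social optimum is full contribution by everyone: group total = 5.700 × 275 = 1567.50.
Efficiency loss = (5.700 − 1) × 275 = 1292.50.

1292.50 tokens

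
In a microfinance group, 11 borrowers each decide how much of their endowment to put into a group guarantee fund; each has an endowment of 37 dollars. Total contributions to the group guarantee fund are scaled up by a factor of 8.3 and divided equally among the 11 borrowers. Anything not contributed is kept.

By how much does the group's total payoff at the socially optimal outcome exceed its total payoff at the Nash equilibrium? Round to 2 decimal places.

Each contributed unit returns 8.3/11 = 0.7545 to its contributor — below 1 — so contributing 0 is dominant for every player. At the Nash equilibrium everyone keeps their 37, and the group total is 11 × 37 = 407.
Each contributed unit returns 8.300 to the group as a whole (0.7545 to each of 11 players), which exceeds 1, so the social optimum is full contribution: group total = 8.300 × 407 = 3378.10.
Efficiency loss = 3378.10 − 407 = 2971.10.

2971.10 dollars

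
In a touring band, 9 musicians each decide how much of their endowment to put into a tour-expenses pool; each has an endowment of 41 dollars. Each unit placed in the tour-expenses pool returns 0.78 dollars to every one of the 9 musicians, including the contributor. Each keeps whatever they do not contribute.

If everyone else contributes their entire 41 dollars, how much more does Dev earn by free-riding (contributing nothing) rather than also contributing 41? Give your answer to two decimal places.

Switching from a contribution of 41 to 0 lets Dev keep an extra 41 dollars, but lowers the tour-expenses pool by 41, which costs Dev their own share of that drop: 0.78 × 41 = 31.98.
Net gain = 41 − 31.98 = 9.02. The private return per contributed unit (0.78) is below 1, so free-riding is indeed the best response regardless of what the others do.

9.02 dollars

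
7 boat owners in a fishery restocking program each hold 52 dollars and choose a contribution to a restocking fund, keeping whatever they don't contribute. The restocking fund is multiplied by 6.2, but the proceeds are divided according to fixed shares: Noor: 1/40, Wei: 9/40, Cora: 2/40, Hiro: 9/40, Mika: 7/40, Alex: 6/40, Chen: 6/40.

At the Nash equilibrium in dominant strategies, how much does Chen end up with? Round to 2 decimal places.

197.08 dollars

A player with share s gets back 6.2·s per unit contributed, so full contribution is dominant for anyone with s > 1/6.2 = 0.1613 and zero contribution is dominant for anyone below.
Wei, Hiro and Mika clear that bar, contributing 52 each; the remaining 4 contribute 0. Total contributed: 156.
Chen keeps 52 and receives 6.2 × 156 × 6/40 = 145.08 from the restocking fund, for a payoff of 197.08.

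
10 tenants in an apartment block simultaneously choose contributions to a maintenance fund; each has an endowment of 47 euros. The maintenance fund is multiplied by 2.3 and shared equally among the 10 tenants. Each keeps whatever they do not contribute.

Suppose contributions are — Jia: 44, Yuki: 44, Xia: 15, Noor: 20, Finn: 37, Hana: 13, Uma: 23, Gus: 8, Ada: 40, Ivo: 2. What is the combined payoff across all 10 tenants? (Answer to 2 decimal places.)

Total contributed: 44 + 44 + 15 + 20 + 37 + 13 + 23 + 8 + 40 + 2 = 246; total kept: 10 × 47 − 246 = 224.
The maintenance fund pays out 2.3 × 246 = 565.80 in aggregate.
Group total = 224 + 565.80 = 789.80.

789.80 euros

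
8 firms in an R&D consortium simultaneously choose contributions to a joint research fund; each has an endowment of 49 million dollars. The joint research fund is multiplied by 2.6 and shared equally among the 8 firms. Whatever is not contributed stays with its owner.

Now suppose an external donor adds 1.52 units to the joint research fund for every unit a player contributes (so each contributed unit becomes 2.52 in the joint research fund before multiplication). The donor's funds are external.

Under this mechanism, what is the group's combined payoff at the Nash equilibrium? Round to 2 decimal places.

Even with the mechanism, each unit contributed returns only 2.6 × 2.52 / 8 = 0.8190 per unit of net cost, so contributing nothing is still dominant.
Everyone keeps their endowment and the group total is 8 × 49 = 392.

392.00 million dollars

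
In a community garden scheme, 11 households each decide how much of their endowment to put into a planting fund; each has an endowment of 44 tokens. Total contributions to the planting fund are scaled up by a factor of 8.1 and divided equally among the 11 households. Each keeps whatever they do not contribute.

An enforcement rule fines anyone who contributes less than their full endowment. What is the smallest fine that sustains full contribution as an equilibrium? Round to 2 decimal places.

11.60 tokens

Given the others contribute fully, the best deviation is to contribute 0 (any partial contribution still incurs the fine and gives up units whose private return 0.7364 is below 1).
Deviating from 44 to 0 saves 44 tokens but forfeits the deviator's share of the drop in the planting fund: 8.1/11 × 44 = 32.40.
So the deviation gain is 44 − 32.40 = 11.60, and the fine must be at least 11.60 tokens to wipe it out.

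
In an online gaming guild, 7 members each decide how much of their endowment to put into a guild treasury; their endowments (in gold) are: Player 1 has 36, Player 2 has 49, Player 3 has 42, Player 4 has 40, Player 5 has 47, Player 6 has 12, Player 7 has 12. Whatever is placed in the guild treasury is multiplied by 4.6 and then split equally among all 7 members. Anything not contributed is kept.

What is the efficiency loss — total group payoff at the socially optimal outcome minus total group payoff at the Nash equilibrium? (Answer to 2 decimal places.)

856.80 gold

The private return per contributed unit is 4.6/7 = 0.6571 < 1 for every player regardless of endowment, so the Nash equilibrium is zero contribution and the group total is Σ E_j = 36 + 49 + 42 + 40 + 47 + 12 + 12 = 238.
Each contributed unit returns 4.600 to the group, so the social optimum is full contribution by everyone: group total = 4.600 × 238 = 1094.80.
Efficiency loss = (4.600 − 1) × 238 = 856.80.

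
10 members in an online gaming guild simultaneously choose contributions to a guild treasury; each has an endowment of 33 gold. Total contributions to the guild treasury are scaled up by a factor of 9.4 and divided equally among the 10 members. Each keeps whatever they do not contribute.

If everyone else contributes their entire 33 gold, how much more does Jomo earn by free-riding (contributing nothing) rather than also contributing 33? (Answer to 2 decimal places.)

Switching from a contribution of 33 to 0 lets Jomo keep an extra 33 gold, but lowers the guild treasury by 33, which costs Jomo their own share of that drop: 9.4/10 × 33 = 31.02.
Net gain = 33 − 31.02 = 1.98. The private return per contributed unit (0.9400) is below 1, so free-riding is indeed the best response regardless of what the others do.

1.98 gold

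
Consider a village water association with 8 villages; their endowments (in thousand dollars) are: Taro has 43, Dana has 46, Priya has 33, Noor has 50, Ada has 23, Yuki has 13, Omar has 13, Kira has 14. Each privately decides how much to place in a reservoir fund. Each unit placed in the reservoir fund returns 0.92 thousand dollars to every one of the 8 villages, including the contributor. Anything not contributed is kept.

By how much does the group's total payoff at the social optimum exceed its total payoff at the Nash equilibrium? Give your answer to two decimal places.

1494.60 thousand dollars

The private return per contributed unit is 0.92 < 1 for everyone, so the Nash equilibrium is zero contribution and the group total is Σ E_j = 43 + 46 + 33 + 50 + 23 + 13 + 13 + 14 = 235.
Each contributed unit returns 7.360 to the group, so the social optimum is full contribution by everyone: group total = 7.360 × 235 = 1729.60.
Efficiency loss = (7.360 − 1) × 235 = 1494.60.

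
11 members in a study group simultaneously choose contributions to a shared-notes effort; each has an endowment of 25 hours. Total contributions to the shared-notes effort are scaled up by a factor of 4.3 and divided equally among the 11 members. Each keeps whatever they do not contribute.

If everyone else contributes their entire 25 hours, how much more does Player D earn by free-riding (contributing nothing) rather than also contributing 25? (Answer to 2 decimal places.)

15.23 hours

Switching from a contribution of 25 to 0 lets Player D keep an extra 25 hours, but lowers the shared-notes effort by 25, which costs Player D their own share of that drop: 4.3/11 × 25 = 9.77.
Net gain = 25 − 9.77 = 15.23. The private return per contributed unit (0.3909) is below 1, so free-riding is indeed the best response regardless of what the others do.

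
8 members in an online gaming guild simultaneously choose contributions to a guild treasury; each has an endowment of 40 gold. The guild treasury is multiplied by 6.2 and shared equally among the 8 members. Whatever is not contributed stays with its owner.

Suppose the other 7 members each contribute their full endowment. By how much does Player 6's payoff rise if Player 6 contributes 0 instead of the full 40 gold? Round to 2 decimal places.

Switching from a contribution of 40 to 0 lets Player 6 keep an extra 40 gold, but lowers the guild treasury by 40, which costs Player 6 their own share of that drop: 6.2/8 × 40 = 31.00.
Net gain = 40 − 31.00 = 9.00. The private return per contributed unit (0.7750) is below 1, so free-riding is indeed the best response regardless of what the others do.

9.00 gold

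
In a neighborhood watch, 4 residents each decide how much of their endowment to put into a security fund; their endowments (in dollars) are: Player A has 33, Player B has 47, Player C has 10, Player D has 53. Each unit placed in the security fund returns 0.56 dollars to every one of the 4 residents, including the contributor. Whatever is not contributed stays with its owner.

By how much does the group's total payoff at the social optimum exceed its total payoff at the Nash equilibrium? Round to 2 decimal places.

The private return per contributed unit is 0.56 < 1 for everyone, so the Nash equilibrium is zero contribution and the group total is Σ E_j = 33 + 47 + 10 + 53 = 143.
Each contributed unit returns 2.240 to the group, so the social optimum is full contribution by everyone: group total = 2.240 × 143 = 320.32.
Efficiency loss = (2.240 − 1) × 143 = 177.32.

177.32 dollars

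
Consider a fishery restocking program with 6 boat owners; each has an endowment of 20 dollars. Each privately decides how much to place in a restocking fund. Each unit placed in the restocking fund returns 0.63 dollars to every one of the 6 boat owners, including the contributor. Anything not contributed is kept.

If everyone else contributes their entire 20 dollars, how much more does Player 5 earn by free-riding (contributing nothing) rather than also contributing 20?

7.40 dollars

Switching from a contribution of 20 to 0 lets Player 5 keep an extra 20 dollars, but lowers the restocking fund by 20, which costs Player 5 their own share of that drop: 0.63 × 20 = 12.60.
Net gain = 20 − 12.60 = 7.40. The private return per contributed unit (0.63) is below 1, so free-riding is indeed the best response regardless of what the others do.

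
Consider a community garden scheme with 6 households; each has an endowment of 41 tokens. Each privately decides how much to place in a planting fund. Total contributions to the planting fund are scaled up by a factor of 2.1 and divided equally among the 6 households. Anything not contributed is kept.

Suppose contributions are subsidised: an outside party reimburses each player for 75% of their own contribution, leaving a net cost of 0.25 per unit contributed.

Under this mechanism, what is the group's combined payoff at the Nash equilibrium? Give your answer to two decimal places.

701.10 tokens

With the mechanism, a contributed unit returns (2.1/6) / 0.25 = 1.4000 per unit of net cost to the contributor — now above 1 — so contributing fully is weakly dominant for every player.
At the Nash equilibrium everyone contributes 41. Group total payoff = 6 × (41 × 0.75 + 2.1 × 41) = 701.10.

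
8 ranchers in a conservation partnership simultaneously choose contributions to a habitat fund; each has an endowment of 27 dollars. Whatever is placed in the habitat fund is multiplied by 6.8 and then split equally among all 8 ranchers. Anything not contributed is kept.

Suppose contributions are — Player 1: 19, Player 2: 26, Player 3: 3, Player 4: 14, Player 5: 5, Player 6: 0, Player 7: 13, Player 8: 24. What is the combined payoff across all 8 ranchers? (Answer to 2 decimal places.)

819.20 dollars

Total contributed: 19 + 26 + 3 + 14 + 5 + 0 + 13 + 24 = 104; total kept: 8 × 27 − 104 = 112.
The habitat fund pays out 6.8 × 104 = 707.20 in aggregate.
Group total = 112 + 707.20 = 819.20.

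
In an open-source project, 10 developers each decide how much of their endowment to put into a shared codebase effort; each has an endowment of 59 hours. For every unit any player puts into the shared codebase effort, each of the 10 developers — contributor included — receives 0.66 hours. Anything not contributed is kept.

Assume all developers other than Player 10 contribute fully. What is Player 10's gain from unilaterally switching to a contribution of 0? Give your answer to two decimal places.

20.06 hours

Switching from a contribution of 59 to 0 lets Player 10 keep an extra 59 hours, but lowers the shared codebase effort by 59, which costs Player 10 their own share of that drop: 0.66 × 59 = 38.94.
Net gain = 59 − 38.94 = 20.06. The private return per contributed unit (0.66) is below 1, so free-riding is indeed the best response regardless of what the others do.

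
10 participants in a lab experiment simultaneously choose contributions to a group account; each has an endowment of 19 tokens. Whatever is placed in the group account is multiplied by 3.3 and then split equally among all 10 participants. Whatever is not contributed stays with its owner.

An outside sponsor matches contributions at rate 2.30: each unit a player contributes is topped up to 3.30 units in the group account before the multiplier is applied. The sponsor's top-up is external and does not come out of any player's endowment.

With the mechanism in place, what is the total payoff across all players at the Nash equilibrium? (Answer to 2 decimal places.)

2069.10 tokens

With the mechanism, a contributed unit returns 3.3 × 3.30 / 10 = 1.0890 per unit of net cost to the contributor — now above 1 — so contributing fully is weakly dominant for every player.
So the Nash equilibrium is full contribution by all 10; the group earns 3.3 × 3.30 × 190 = 2069.10.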